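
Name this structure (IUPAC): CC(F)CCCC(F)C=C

The longest chain bearing the multiple bond is 8 carbons long (octane).
A C=C double bond in the chain gives the infix -ene-.
Choose the numbering such that numbering from this end puts the double bond at C-1 rather than C-7.
This places the double bond between C-1 and C-2; fluoro groups at C-3 and C-7.
Assembling the pieces gives 3,7-difluorooct-1-ene.

3,7-difluorooct-1-ene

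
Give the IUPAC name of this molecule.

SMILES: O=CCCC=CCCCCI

9-iodonon-4-enal

The longest carbon chain that includes the –CHO group and the multiple bond has 9 carbons, so the parent hydride is nonane.
The principal characteristic group is an aldehyde (terminal –CHO), named with the suffix -al.
The chain contains a C=C double bond, so the unsaturation ending is -ene.
Choose the numbering such that the aldehyde carbon is C-1 by definition.
This places the double bond between C-4 and C-5; an iodo group at C-9.
Assembling the pieces gives 9-iodonon-4-enal.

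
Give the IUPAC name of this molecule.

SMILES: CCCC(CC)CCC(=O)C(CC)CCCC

Counting along the main chain through the carbonyl gives 12 carbons: the parent is dodecane.
The principal characteristic group is a ketone (C=O on an internal carbon), named with the suffix -one.
The numbering direction is chosen so that numbering from this end puts the carbonyl group at C-6 rather than C-7.
That gives the carbonyl at C-6; ethyl groups at C-5 and C-9.
Assembling the pieces gives 5,9-diethyldodecan-6-one.

5,9-diethyldodecan-6-one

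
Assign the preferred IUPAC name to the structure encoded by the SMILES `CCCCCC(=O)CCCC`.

The longest carbon chain that includes the carbonyl has 10 carbons, so the parent hydride is decane.
A ketone (C=O on an internal carbon) is the principal characteristic group, giving the suffix -one.
Choose the numbering such that numbering from this end puts the carbonyl group at C-5 rather than C-6.
This places the carbonyl at C-5.
The name is decan-5-one.

decan-5-one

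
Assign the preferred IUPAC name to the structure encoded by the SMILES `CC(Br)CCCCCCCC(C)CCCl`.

11-bromo-1-chloro-3-methyldodecane

The parent chain contains 12 carbons (dodecane).
Number the chain so that the substituent locant set {1,3,11} is lower than {2,10,12} at the first point of difference.
This places a bromo group at C-11; a chloro group at C-1; a methyl group at C-3.
Prefixes are listed alphabetically: bromo, chloro, methyl.
Assembling the pieces gives 11-bromo-1-chloro-3-methyldodecane.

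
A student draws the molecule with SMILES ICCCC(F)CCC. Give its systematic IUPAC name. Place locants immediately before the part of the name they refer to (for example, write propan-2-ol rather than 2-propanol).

4-fluoro-1-iodoheptane

The longest carbon chain is 7 atoms: the parent is heptane.
The numbering direction is chosen so that the substituent locant set {1,4} is lower than {4,7} at the first point of difference.
This places a fluoro group at C-4; an iodo group at C-1.
Substituent prefixes are cited in alphabetical order (multiplying prefixes like di-/tri- are ignored for ordering).
Assembling the pieces gives 4-fluoro-1-iodoheptane.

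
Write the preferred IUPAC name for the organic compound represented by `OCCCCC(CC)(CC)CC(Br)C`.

The longest carbon chain that includes the –OH group has 8 carbons, so the parent hydride is octane.
An alcohol (–OH) is the principal characteristic group, giving the suffix -ol.
Number the chain so that numbering from this end puts the hydroxyl group at C-1 rather than C-8.
That gives the hydroxyl at C-1; a bromo group at C-7; two ethyl groups at C-5.
The substituents are ordered alphabetically, ignoring any di-/tri- multipliers.
Assembling the pieces gives 7-bromo-5,5-diethyloctan-1-ol.

7-bromo-5,5-diethyloctan-1-ol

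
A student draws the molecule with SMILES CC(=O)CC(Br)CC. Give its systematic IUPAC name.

The longest chain bearing the carbonyl is 6 carbons long (hexane).
The highest-priority functional group is a ketone (C=O on an internal carbon), so the name ends in -one.
The numbering direction is chosen so that numbering from this end puts the carbonyl group at C-2 rather than C-5.
That gives the carbonyl at C-2; a bromo group at C-4.
The name is 4-bromohexan-2-one.

4-bromohexan-2-one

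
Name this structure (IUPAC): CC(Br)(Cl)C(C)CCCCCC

The longest carbon chain is 9 atoms: the parent is nonane.
The numbering direction is chosen so that the substituent locant set {2,2,3} is lower than {7,8,8} at the first point of difference.
With this numbering: a bromo group at C-2; a chloro group at C-2; a methyl group at C-3.
Prefixes are listed alphabetically: bromo, chloro, methyl.
The name is 2-bromo-2-chloro-3-methylnonane.

2-bromo-2-chloro-3-methylnonane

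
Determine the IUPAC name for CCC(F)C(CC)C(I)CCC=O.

The longest chain bearing the –CHO group is 8 carbons long (octane).
The principal characteristic group is an aldehyde (terminal –CHO), named with the suffix -al.
Number the chain so that the aldehyde carbon is C-1 by definition.
This places an ethyl group at C-5; a fluoro group at C-6; an iodo group at C-4.
Substituent prefixes are cited in alphabetical order (multiplying prefixes like di-/tri- are ignored for ordering).
Putting it together: 5-ethyl-6-fluoro-4-iodooctanal.

5-ethyl-6-fluoro-4-iodooctanal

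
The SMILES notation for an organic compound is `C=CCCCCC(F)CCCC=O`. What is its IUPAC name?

The longest carbon chain that includes the –CHO group and the multiple bond has 11 carbons, so the parent hydride is undecane.
The highest-priority functional group is an aldehyde (terminal –CHO), so the name ends in -al.
The chain contains a C=C double bond, so the unsaturation ending is -ene.
Number the chain so that the aldehyde carbon is C-1 by definition.
This places the double bond between C-10 and C-11; a fluoro group at C-5.
The name is 5-fluoroundec-10-enal.

5-fluoroundec-10-enal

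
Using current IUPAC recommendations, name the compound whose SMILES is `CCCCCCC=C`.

The longest carbon chain that includes the multiple bond has 8 carbons, so the parent hydride is octane.
The chain contains a C=C double bond, so the unsaturation ending is -ene.
The numbering direction is chosen so that numbering from this end puts the double bond at C-1 rather than C-7.
This places the double bond between C-1 and C-2.
The name is oct-1-ene.

oct-1-ene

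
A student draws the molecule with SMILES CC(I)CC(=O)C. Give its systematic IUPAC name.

The longest carbon chain that includes the carbonyl has 5 carbons, so the parent hydride is pentane.
A ketone (C=O on an internal carbon) is the principal characteristic group, giving the suffix -one.
Number the chain so that numbering from this end puts the carbonyl group at C-2 rather than C-4.
This places the carbonyl at C-2; an iodo group at C-4.
The name is 4-iodopentan-2-one.

4-iodopentan-2-one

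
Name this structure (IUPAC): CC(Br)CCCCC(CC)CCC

2-bromo-7-ethyldecane

The longest carbon chain is 10 atoms: the parent is decane.
Choose the numbering such that the substituent locant set {2,7} is lower than {4,9} at the first point of difference.
That gives a bromo group at C-2; an ethyl group at C-7.
Substituent prefixes are cited in alphabetical order (multiplying prefixes like di-/tri- are ignored for ordering).
Assembling the pieces gives 2-bromo-7-ethyldecane.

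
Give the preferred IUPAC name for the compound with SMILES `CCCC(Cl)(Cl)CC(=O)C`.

4,4-dichloroheptan-2-one

The longest carbon chain that includes the carbonyl has 7 carbons, so the parent hydride is heptane.
The highest-priority functional group is a ketone (C=O on an internal carbon), so the name ends in -one.
Choose the numbering such that numbering from this end puts the carbonyl group at C-2 rather than C-6.
This places the carbonyl at C-2; two chloro groups at C-4.
The name is 4,4-dichloroheptan-2-one.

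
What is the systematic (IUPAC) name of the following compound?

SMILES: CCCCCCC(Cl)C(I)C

3-chloro-2-iodononane

The longest carbon chain is 9 atoms: the parent is nonane.
The numbering direction is chosen so that the substituent locant set {2,3} is lower than {7,8} at the first point of difference.
With this numbering: a chloro group at C-3; an iodo group at C-2.
The substituents are ordered alphabetically, ignoring any di-/tri- multipliers.
The name is 3-chloro-2-iodononane.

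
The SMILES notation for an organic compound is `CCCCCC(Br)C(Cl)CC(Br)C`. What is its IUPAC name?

The longest continuous carbon chain has 10 atoms, so the parent hydride is decane.
The numbering direction is chosen so that the substituent locant set {2,4,5} is lower than {6,7,9} at the first point of difference.
This places bromo groups at C-2 and C-5; a chloro group at C-4.
The substituents are ordered alphabetically, ignoring any di-/tri- multipliers.
The name is 2,5-dibromo-4-chlorodecane.

2,5-dibromo-4-chlorodecane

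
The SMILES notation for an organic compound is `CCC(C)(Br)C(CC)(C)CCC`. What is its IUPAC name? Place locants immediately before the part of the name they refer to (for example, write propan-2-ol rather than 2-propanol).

The parent chain contains 7 carbons (heptane).
Choose the numbering such that the substituent locant set {3,3,4,4} is lower than {4,4,5,5} at the first point of difference.
With this numbering: a bromo group at C-3; an ethyl group at C-4; methyl groups at C-3 and C-4.
Prefixes are listed alphabetically: bromo, ethyl, methyl.
Assembling the pieces gives 3-bromo-4-ethyl-3,4-dimethylheptane.

3-bromo-4-ethyl-3,4-dimethylheptane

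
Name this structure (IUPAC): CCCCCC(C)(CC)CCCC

The longest continuous carbon chain has 10 atoms, so the parent hydride is decane.
Choose the numbering such that the substituent locant set {5,5} is lower than {6,6} at the first point of difference.
This places an ethyl group at C-5; a methyl group at C-5.
Prefixes are listed alphabetically: ethyl, methyl.
The name is 5-ethyl-5-methyldecane.

5-ethyl-5-methyldecane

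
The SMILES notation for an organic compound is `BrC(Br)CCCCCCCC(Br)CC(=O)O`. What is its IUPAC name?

The longest chain bearing the –COOH group is 11 carbons long (undecane).
The principal characteristic group is a carboxylic acid (terminal –COOH), named with the suffix -oic acid.
Number the chain so that the carboxylic acid carbon is C-1 by definition.
This places bromo groups at C-3 and C-11 (×2).
The name is 3,11,11-tribromoundecanoic acid.

3,11,11-tribromoundecanoic acid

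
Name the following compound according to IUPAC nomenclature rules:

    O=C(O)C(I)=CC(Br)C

4-bromo-2-iodopent-2-enoic acid

Counting along the main chain through the –COOH group and the multiple bond gives 5 carbons: the parent is pentane.
The principal characteristic group is a carboxylic acid (terminal –COOH), named with the suffix -oic acid.
A C=C double bond in the chain gives the infix -ene-.
The numbering direction is chosen so that the carboxylic acid carbon is C-1 by definition.
With this numbering: the double bond between C-2 and C-3; a bromo group at C-4; an iodo group at C-2.
Substituent prefixes are cited in alphabetical order (multiplying prefixes like di-/tri- are ignored for ordering).
Assembling the pieces gives 4-bromo-2-iodopent-2-enoic acid.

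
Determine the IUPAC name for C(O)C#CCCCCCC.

Counting along the main chain through the –OH group and the multiple bond gives 9 carbons: the parent is nonane.
An alcohol (–OH) is the principal characteristic group, giving the suffix -ol.
A C≡C triple bond in the chain gives the infix -yne-.
The numbering direction is chosen so that numbering from this end puts the hydroxyl group at C-1 rather than C-9.
That gives the hydroxyl at C-1; the triple bond between C-2 and C-3.
Putting it together: non-2-yn-1-ol.

non-2-yn-1-ol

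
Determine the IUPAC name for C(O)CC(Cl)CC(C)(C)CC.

3-chloro-5,5-dimethylheptan-1-ol

The longest carbon chain that includes the –OH group has 7 carbons, so the parent hydride is heptane.
The highest-priority functional group is an alcohol (–OH), so the name ends in -ol.
Number the chain so that numbering from this end puts the hydroxyl group at C-1 rather than C-7.
With this numbering: the hydroxyl at C-1; a chloro group at C-3; two methyl groups at C-5.
The substituents are ordered alphabetically, ignoring any di-/tri- multipliers.
Putting it together: 3-chloro-5,5-dimethylheptan-1-ol.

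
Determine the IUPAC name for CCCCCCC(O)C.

The longest carbon chain that includes the –OH group has 8 carbons, so the parent hydride is octane.
An alcohol (–OH) is the principal characteristic group, giving the suffix -ol.
Choose the numbering such that numbering from this end puts the hydroxyl group at C-2 rather than C-7.
With this numbering: the hydroxyl at C-2.
Assembling the pieces gives octan-2-ol.

octan-2-ol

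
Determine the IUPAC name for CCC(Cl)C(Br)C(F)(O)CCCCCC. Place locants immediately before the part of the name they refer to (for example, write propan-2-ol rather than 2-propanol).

4-bromo-3-chloro-5-fluoroundecan-5-ol

The longest chain bearing the –OH group is 11 carbons long (undecane).
The principal characteristic group is an alcohol (–OH), named with the suffix -ol.
The numbering direction is chosen so that numbering from this end puts the hydroxyl group at C-5 rather than C-7.
This places the hydroxyl at C-5; a bromo group at C-4; a chloro group at C-3; a fluoro group at C-5.
The substituents are ordered alphabetically, ignoring any di-/tri- multipliers.
Putting it together: 4-bromo-3-chloro-5-fluoroundecan-5-ol.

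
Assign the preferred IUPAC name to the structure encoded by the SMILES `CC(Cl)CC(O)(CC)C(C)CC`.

2-chloro-4-ethyl-5-methylheptan-4-ol

Counting along the main chain through the –OH group gives 7 carbons: the parent is heptane.
The principal characteristic group is an alcohol (–OH), named with the suffix -ol.
The numbering direction is chosen so that the substituent locant set {2,4,5} is lower than {3,4,6} at the first point of difference.
With this numbering: the hydroxyl at C-4; a chloro group at C-2; an ethyl group at C-4; a methyl group at C-5.
Substituent prefixes are cited in alphabetical order (multiplying prefixes like di-/tri- are ignored for ordering).
Putting it together: 2-chloro-4-ethyl-5-methylheptan-4-ol.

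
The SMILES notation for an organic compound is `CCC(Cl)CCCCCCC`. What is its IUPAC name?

3-chlorodecane

The parent chain contains 10 carbons (decane).
Choose the numbering such that the substituent locant set {3} is lower than {8} at the first point of difference.
With this numbering: a chloro group at C-3.
Assembling the pieces gives 3-chlorodecane.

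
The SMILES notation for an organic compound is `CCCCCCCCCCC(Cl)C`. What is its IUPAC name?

The longest carbon chain is 12 atoms: the parent is dodecane.
Choose the numbering such that the substituent locant set {2} is lower than {11} at the first point of difference.
This places a chloro group at C-2.
Putting it together: 2-chlorododecane.

2-chlorododecane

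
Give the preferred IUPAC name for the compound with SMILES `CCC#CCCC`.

hept-3-yne

The longest chain bearing the multiple bond is 7 carbons long (heptane).
A C≡C triple bond in the chain gives the infix -yne-.
Choose the numbering such that numbering from this end puts the triple bond at C-3 rather than C-4.
With this numbering: the triple bond between C-3 and C-4.
Assembling the pieces gives hept-3-yne.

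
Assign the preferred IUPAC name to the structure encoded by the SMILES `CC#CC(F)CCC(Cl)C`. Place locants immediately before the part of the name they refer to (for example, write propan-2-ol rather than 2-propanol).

The longest chain bearing the multiple bond is 8 carbons long (octane).
A C≡C triple bond in the chain gives the infix -yne-.
Choose the numbering such that numbering from this end puts the triple bond at C-2 rather than C-6.
With this numbering: the triple bond between C-2 and C-3; a chloro group at C-7; a fluoro group at C-4.
Substituent prefixes are cited in alphabetical order (multiplying prefixes like di-/tri- are ignored for ordering).
Putting it together: 7-chloro-4-fluorooct-2-yne.

7-chloro-4-fluorooct-2-yne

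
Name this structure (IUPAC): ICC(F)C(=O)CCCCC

2-fluoro-1-iodooctan-3-one

The longest carbon chain that includes the carbonyl has 8 carbons, so the parent hydride is octane.
A ketone (C=O on an internal carbon) is the principal characteristic group, giving the suffix -one.
Number the chain so that numbering from this end puts the carbonyl group at C-3 rather than C-6.
This places the carbonyl at C-3; a fluoro group at C-2; an iodo group at C-1.
Substituent prefixes are cited in alphabetical order (multiplying prefixes like di-/tri- are ignored for ordering).
Putting it together: 2-fluoro-1-iodooctan-3-one.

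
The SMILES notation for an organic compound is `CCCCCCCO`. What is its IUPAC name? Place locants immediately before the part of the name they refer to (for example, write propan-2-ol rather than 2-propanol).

heptan-1-ol

Counting along the main chain through the –OH group gives 7 carbons: the parent is heptane.
An alcohol (–OH) is the principal characteristic group, giving the suffix -ol.
The numbering direction is chosen so that numbering from this end puts the hydroxyl group at C-1 rather than C-7.
With this numbering: the hydroxyl at C-1.
Putting it together: heptan-1-ol.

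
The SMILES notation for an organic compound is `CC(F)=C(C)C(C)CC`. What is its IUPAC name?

The longest chain bearing the multiple bond is 6 carbons long (hexane).
The chain contains a C=C double bond, so the unsaturation ending is -ene.
The numbering direction is chosen so that numbering from this end puts the double bond at C-2 rather than C-4.
That gives the double bond between C-2 and C-3; a fluoro group at C-2; methyl groups at C-3 and C-4.
Substituent prefixes are cited in alphabetical order (multiplying prefixes like di-/tri- are ignored for ordering).
Assembling the pieces gives 2-fluoro-3,4-dimethylhex-2-ene.

2-fluoro-3,4-dimethylhex-2-ene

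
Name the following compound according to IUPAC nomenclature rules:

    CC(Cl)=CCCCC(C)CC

2-chloro-7-methylnon-2-ene

Counting along the main chain through the multiple bond gives 9 carbons: the parent is nonane.
A C=C double bond in the chain gives the infix -ene-.
Number the chain so that numbering from this end puts the double bond at C-2 rather than C-7.
With this numbering: the double bond between C-2 and C-3; a chloro group at C-2; a methyl group at C-7.
Prefixes are listed alphabetically: chloro, methyl.
Assembling the pieces gives 2-chloro-7-methylnon-2-ene.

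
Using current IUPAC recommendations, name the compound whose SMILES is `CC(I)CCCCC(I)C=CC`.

4,9-diiododec-2-ene

Counting along the main chain through the multiple bond gives 10 carbons: the parent is decane.
The chain contains a C=C double bond, so the unsaturation ending is -ene.
The numbering direction is chosen so that numbering from this end puts the double bond at C-2 rather than C-8.
With this numbering: the double bond between C-2 and C-3; iodo groups at C-4 and C-9.
The name is 4,9-diiododec-2-ene.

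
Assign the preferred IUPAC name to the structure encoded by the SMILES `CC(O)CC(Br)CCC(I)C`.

4-bromo-7-iodooctan-2-ol

The longest chain bearing the –OH group is 8 carbons long (octane).
An alcohol (–OH) is the principal characteristic group, giving the suffix -ol.
Number the chain so that numbering from this end puts the hydroxyl group at C-2 rather than C-7.
This places the hydroxyl at C-2; a bromo group at C-4; an iodo group at C-7.
Substituent prefixes are cited in alphabetical order (multiplying prefixes like di-/tri- are ignored for ordering).
Putting it together: 4-bromo-7-iodooctan-2-ol.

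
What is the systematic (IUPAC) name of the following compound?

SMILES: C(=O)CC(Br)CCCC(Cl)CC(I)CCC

The longest carbon chain that includes the –CHO group has 12 carbons, so the parent hydride is dodecane.
The principal characteristic group is an aldehyde (terminal –CHO), named with the suffix -al.
Choose the numbering such that the aldehyde carbon is C-1 by definition.
That gives a bromo group at C-3; a chloro group at C-7; an iodo group at C-9.
Substituent prefixes are cited in alphabetical order (multiplying prefixes like di-/tri- are ignored for ordering).
The name is 3-bromo-7-chloro-9-iodododecanal.

3-bromo-7-chloro-9-iodododecanal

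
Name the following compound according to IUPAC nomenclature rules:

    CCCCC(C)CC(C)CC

The longest continuous carbon chain has 9 atoms, so the parent hydride is nonane.
Number the chain so that the substituent locant set {3,5} is lower than {5,7} at the first point of difference.
This places methyl groups at C-3 and C-5.
Assembling the pieces gives 3,5-dimethylnonane.

3,5-dimethylnonane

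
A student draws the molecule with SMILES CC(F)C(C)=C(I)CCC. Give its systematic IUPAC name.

The longest carbon chain that includes the multiple bond has 7 carbons, so the parent hydride is heptane.
The chain contains a C=C double bond, so the unsaturation ending is -ene.
The numbering direction is chosen so that numbering from this end puts the double bond at C-3 rather than C-4.
That gives the double bond between C-3 and C-4; a fluoro group at C-2; an iodo group at C-4; a methyl group at C-3.
Prefixes are listed alphabetically: fluoro, iodo, methyl.
The name is 2-fluoro-4-iodo-3-methylhept-3-ene.

2-fluoro-4-iodo-3-methylhept-3-ene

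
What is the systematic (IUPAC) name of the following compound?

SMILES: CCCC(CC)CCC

The longest continuous carbon chain has 7 atoms, so the parent hydride is heptane.
Both numbering directions give the same locant set; either may be used.
With this numbering: an ethyl group at C-4.
The name is 4-ethylheptane.

4-ethylheptane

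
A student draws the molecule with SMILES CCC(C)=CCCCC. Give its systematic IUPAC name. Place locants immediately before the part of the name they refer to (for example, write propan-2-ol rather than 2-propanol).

3-methyloct-3-ene

The longest chain bearing the multiple bond is 8 carbons long (octane).
The chain contains a C=C double bond, so the unsaturation ending is -ene.
The numbering direction is chosen so that numbering from this end puts the double bond at C-3 rather than C-5.
With this numbering: the double bond between C-3 and C-4; a methyl group at C-3.
Putting it together: 3-methyloct-3-ene.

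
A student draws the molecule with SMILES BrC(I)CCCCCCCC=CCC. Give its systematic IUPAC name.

The longest chain bearing the multiple bond is 12 carbons long (dodecane).
There is one C=C double bond, indicated by the ending -ene.
The numbering direction is chosen so that numbering from this end puts the double bond at C-3 rather than C-9.
That gives the double bond between C-3 and C-4; a bromo group at C-12; an iodo group at C-12.
The substituents are ordered alphabetically, ignoring any di-/tri- multipliers.
Putting it together: 12-bromo-12-iodododec-3-ene.

12-bromo-12-iodododec-3-ene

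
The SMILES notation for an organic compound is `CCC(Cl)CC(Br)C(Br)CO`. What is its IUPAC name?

Counting along the main chain through the –OH group gives 7 carbons: the parent is heptane.
The principal characteristic group is an alcohol (–OH), named with the suffix -ol.
Number the chain so that numbering from this end puts the hydroxyl group at C-1 rather than C-7.
This places the hydroxyl at C-1; bromo groups at C-2 and C-3; a chloro group at C-5.
Substituent prefixes are cited in alphabetical order (multiplying prefixes like di-/tri- are ignored for ordering).
Assembling the pieces gives 2,3-dibromo-5-chloroheptan-1-ol.

2,3-dibromo-5-chloroheptan-1-ol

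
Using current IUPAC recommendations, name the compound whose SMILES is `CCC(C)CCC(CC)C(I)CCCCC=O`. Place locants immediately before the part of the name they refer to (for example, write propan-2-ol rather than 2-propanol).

The longest carbon chain that includes the –CHO group has 12 carbons, so the parent hydride is dodecane.
The principal characteristic group is an aldehyde (terminal –CHO), named with the suffix -al.
Choose the numbering such that the aldehyde carbon is C-1 by definition.
With this numbering: an ethyl group at C-7; an iodo group at C-6; a methyl group at C-10.
Substituent prefixes are cited in alphabetical order (multiplying prefixes like di-/tri- are ignored for ordering).
Putting it together: 7-ethyl-6-iodo-10-methyldodecanal.

7-ethyl-6-iodo-10-methyldodecanal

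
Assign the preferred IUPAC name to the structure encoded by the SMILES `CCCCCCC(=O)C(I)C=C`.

3-iododec-1-en-4-one

The longest chain bearing the carbonyl and the multiple bond is 10 carbons long (decane).
The highest-priority functional group is a ketone (C=O on an internal carbon), so the name ends in -one.
A C=C double bond in the chain gives the infix -ene-.
Number the chain so that numbering from this end puts the carbonyl group at C-4 rather than C-7.
With this numbering: the carbonyl at C-4; the double bond between C-1 and C-2; an iodo group at C-3.
Assembling the pieces gives 3-iododec-1-en-4-one.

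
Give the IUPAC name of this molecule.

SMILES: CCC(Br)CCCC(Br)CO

2,6-dibromooctan-1-ol

Counting along the main chain through the –OH group gives 8 carbons: the parent is octane.
The principal characteristic group is an alcohol (–OH), named with the suffix -ol.
Choose the numbering such that numbering from this end puts the hydroxyl group at C-1 rather than C-8.
That gives the hydroxyl at C-1; bromo groups at C-2 and C-6.
Putting it together: 2,6-dibromooctan-1-ol.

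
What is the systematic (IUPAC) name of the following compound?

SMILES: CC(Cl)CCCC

2-chlorohexane

The parent chain contains 6 carbons (hexane).
The numbering direction is chosen so that the substituent locant set {2} is lower than {5} at the first point of difference.
With this numbering: a chloro group at C-2.
The name is 2-chlorohexane.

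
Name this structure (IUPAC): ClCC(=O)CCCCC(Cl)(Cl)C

The longest carbon chain that includes the carbonyl has 8 carbons, so the parent hydride is octane.
The principal characteristic group is a ketone (C=O on an internal carbon), named with the suffix -one.
Choose the numbering such that numbering from this end puts the carbonyl group at C-2 rather than C-7.
This places the carbonyl at C-2; chloro groups at C-1 and C-7 (×2).
The name is 1,7,7-trichlorooctan-2-one.

1,7,7-trichlorooctan-2-one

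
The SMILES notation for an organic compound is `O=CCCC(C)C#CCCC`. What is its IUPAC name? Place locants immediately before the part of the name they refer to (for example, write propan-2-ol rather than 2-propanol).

The longest carbon chain that includes the –CHO group and the multiple bond has 9 carbons, so the parent hydride is nonane.
The principal characteristic group is an aldehyde (terminal –CHO), named with the suffix -al.
The chain contains a C≡C triple bond, so the unsaturation ending is -yne.
Choose the numbering such that the aldehyde carbon is C-1 by definition.
This places the triple bond between C-5 and C-6; a methyl group at C-4.
Putting it together: 4-methylnon-5-ynal.

4-methylnon-5-ynal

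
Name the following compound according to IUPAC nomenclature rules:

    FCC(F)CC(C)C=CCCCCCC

1,2-difluoro-4-methyldodec-5-ene

The longest chain bearing the multiple bond is 12 carbons long (dodecane).
A C=C double bond in the chain gives the infix -ene-.
Number the chain so that numbering from this end puts the double bond at C-5 rather than C-7.
This places the double bond between C-5 and C-6; fluoro groups at C-1 and C-2; a methyl group at C-4.
Prefixes are listed alphabetically: fluoro, methyl.
Putting it together: 1,2-difluoro-4-methyldodec-5-ene.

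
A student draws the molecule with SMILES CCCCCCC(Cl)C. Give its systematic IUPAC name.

The parent chain contains 8 carbons (octane).
The numbering direction is chosen so that the substituent locant set {2} is lower than {7} at the first point of difference.
With this numbering: a chloro group at C-2.
The name is 2-chlorooctane.

2-chlorooctane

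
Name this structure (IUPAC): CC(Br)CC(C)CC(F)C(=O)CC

8-bromo-4-fluoro-6-methylnonan-3-one

Counting along the main chain through the carbonyl gives 9 carbons: the parent is nonane.
The principal characteristic group is a ketone (C=O on an internal carbon), named with the suffix -one.
The numbering direction is chosen so that numbering from this end puts the carbonyl group at C-3 rather than C-7.
That gives the carbonyl at C-3; a bromo group at C-8; a fluoro group at C-4; a methyl group at C-6.
Prefixes are listed alphabetically: bromo, fluoro, methyl.
Assembling the pieces gives 8-bromo-4-fluoro-6-methylnonan-3-one.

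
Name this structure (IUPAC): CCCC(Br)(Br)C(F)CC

4,4-dibromo-3-fluoroheptane

The longest continuous carbon chain has 7 atoms, so the parent hydride is heptane.
Number the chain so that the substituent locant set {3,4,4} is lower than {4,4,5} at the first point of difference.
This places two bromo groups at C-4; a fluoro group at C-3.
Substituent prefixes are cited in alphabetical order (multiplying prefixes like di-/tri- are ignored for ordering).
Assembling the pieces gives 4,4-dibromo-3-fluoroheptane.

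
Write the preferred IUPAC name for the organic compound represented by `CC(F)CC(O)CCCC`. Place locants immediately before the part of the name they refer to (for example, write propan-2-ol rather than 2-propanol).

2-fluorooctan-4-ol

Counting along the main chain through the –OH group gives 8 carbons: the parent is octane.
The highest-priority functional group is an alcohol (–OH), so the name ends in -ol.
Choose the numbering such that numbering from this end puts the hydroxyl group at C-4 rather than C-5.
That gives the hydroxyl at C-4; a fluoro group at C-2.
Putting it together: 2-fluorooctan-4-ol.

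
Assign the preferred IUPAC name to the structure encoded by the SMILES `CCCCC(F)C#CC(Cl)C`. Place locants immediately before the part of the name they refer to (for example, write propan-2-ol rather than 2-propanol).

The longest carbon chain that includes the multiple bond has 9 carbons, so the parent hydride is nonane.
A C≡C triple bond in the chain gives the infix -yne-.
The numbering direction is chosen so that numbering from this end puts the triple bond at C-3 rather than C-6.
With this numbering: the triple bond between C-3 and C-4; a chloro group at C-2; a fluoro group at C-5.
Prefixes are listed alphabetically: chloro, fluoro.
Putting it together: 2-chloro-5-fluoronon-3-yne.

2-chloro-5-fluoronon-3-yne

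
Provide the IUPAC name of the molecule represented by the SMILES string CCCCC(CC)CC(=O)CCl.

The longest carbon chain that includes the carbonyl has 8 carbons, so the parent hydride is octane.
The highest-priority functional group is a ketone (C=O on an internal carbon), so the name ends in -one.
Choose the numbering such that numbering from this end puts the carbonyl group at C-2 rather than C-7.
This places the carbonyl at C-2; a chloro group at C-1; an ethyl group at C-4.
Substituent prefixes are cited in alphabetical order (multiplying prefixes like di-/tri- are ignored for ordering).
Putting it together: 1-chloro-4-ethyloctan-2-one.

1-chloro-4-ethyloctan-2-one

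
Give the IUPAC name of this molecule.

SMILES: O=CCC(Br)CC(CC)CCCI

3-bromo-5-ethyl-8-iodooctanal

Counting along the main chain through the –CHO group gives 8 carbons: the parent is octane.
The highest-priority functional group is an aldehyde (terminal –CHO), so the name ends in -al.
The numbering direction is chosen so that the aldehyde carbon is C-1 by definition.
With this numbering: a bromo group at C-3; an ethyl group at C-5; an iodo group at C-8.
The substituents are ordered alphabetically, ignoring any di-/tri- multipliers.
Assembling the pieces gives 3-bromo-5-ethyl-8-iodooctanal.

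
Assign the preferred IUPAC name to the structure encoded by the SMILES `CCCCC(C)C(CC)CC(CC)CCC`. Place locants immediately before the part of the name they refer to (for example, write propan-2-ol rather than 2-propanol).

4,6-diethyl-7-methylundecane

The longest continuous carbon chain has 11 atoms, so the parent hydride is undecane.
Choose the numbering such that the substituent locant set {4,6,7} is lower than {5,6,8} at the first point of difference.
With this numbering: ethyl groups at C-4 and C-6; a methyl group at C-7.
Prefixes are listed alphabetically: ethyl, methyl.
Putting it together: 4,6-diethyl-7-methylundecane.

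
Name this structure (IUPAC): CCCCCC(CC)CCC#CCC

7-ethyldodec-3-yne

Counting along the main chain through the multiple bond gives 12 carbons: the parent is dodecane.
The chain contains a C≡C triple bond, so the unsaturation ending is -yne.
Choose the numbering such that numbering from this end puts the triple bond at C-3 rather than C-9.
This places the triple bond between C-3 and C-4; an ethyl group at C-7.
Assembling the pieces gives 7-ethyldodec-3-yne.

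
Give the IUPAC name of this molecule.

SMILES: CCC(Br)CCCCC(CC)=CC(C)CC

10-bromo-5-ethyl-3-methyldodec-4-ene

Counting along the main chain through the multiple bond gives 12 carbons: the parent is dodecane.
A C=C double bond in the chain gives the infix -ene-.
Number the chain so that numbering from this end puts the double bond at C-4 rather than C-8.
With this numbering: the double bond between C-4 and C-5; a bromo group at C-10; an ethyl group at C-5; a methyl group at C-3.
Substituent prefixes are cited in alphabetical order (multiplying prefixes like di-/tri- are ignored for ordering).
The name is 10-bromo-5-ethyl-3-methyldodec-4-ene.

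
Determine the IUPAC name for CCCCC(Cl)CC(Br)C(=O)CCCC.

6-bromo-8-chlorododecan-5-one

Counting along the main chain through the carbonyl gives 12 carbons: the parent is dodecane.
A ketone (C=O on an internal carbon) is the principal characteristic group, giving the suffix -one.
The numbering direction is chosen so that numbering from this end puts the carbonyl group at C-5 rather than C-8.
This places the carbonyl at C-5; a bromo group at C-6; a chloro group at C-8.
The substituents are ordered alphabetically, ignoring any di-/tri- multipliers.
Assembling the pieces gives 6-bromo-8-chlorododecan-5-one.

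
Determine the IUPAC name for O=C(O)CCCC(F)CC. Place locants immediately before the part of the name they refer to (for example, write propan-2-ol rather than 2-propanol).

5-fluoroheptanoic acid

The longest chain bearing the –COOH group is 7 carbons long (heptane).
A carboxylic acid (terminal –COOH) is the principal characteristic group, giving the suffix -oic acid.
Number the chain so that the carboxylic acid carbon is C-1 by definition.
This places a fluoro group at C-5.
Assembling the pieces gives 5-fluoroheptanoic acid.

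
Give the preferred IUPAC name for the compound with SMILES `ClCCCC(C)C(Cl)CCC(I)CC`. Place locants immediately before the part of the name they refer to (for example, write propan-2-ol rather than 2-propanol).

1,5-dichloro-8-iodo-4-methyldecane

The longest continuous carbon chain has 10 atoms, so the parent hydride is decane.
Number the chain so that the substituent locant set {1,4,5,8} is lower than {3,6,7,10} at the first point of difference.
That gives chloro groups at C-1 and C-5; an iodo group at C-8; a methyl group at C-4.
Substituent prefixes are cited in alphabetical order (multiplying prefixes like di-/tri- are ignored for ordering).
Assembling the pieces gives 1,5-dichloro-8-iodo-4-methyldecane.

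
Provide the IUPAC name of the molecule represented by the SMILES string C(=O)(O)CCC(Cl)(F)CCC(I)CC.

Counting along the main chain through the –COOH group gives 9 carbons: the parent is nonane.
The highest-priority functional group is a carboxylic acid (terminal –COOH), so the name ends in -oic acid.
The numbering direction is chosen so that the carboxylic acid carbon is C-1 by definition.
That gives a chloro group at C-4; a fluoro group at C-4; an iodo group at C-7.
The substituents are ordered alphabetically, ignoring any di-/tri- multipliers.
Assembling the pieces gives 4-chloro-4-fluoro-7-iodononanoic acid.

4-chloro-4-fluoro-7-iodononanoic acid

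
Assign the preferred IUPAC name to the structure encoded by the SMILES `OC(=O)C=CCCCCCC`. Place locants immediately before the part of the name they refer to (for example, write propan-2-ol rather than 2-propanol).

non-2-enoic acid

The longest chain bearing the –COOH group and the multiple bond is 9 carbons long (nonane).
The highest-priority functional group is a carboxylic acid (terminal –COOH), so the name ends in -oic acid.
There is one C=C double bond, indicated by the ending -ene.
Choose the numbering such that the carboxylic acid carbon is C-1 by definition.
This places the double bond between C-2 and C-3.
Assembling the pieces gives non-2-enoic acid.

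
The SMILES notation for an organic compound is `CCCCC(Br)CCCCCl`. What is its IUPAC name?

5-bromo-1-chlorononane

The longest carbon chain is 9 atoms: the parent is nonane.
Number the chain so that the substituent locant set {1,5} is lower than {5,9} at the first point of difference.
This places a bromo group at C-5; a chloro group at C-1.
The substituents are ordered alphabetically, ignoring any di-/tri- multipliers.
The name is 5-bromo-1-chlorononane.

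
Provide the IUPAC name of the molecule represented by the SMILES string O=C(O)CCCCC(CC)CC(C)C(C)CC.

6-ethyl-8,9-dimethylundecanoic acid

The longest carbon chain that includes the –COOH group has 11 carbons, so the parent hydride is undecane.
A carboxylic acid (terminal –COOH) is the principal characteristic group, giving the suffix -oic acid.
The numbering direction is chosen so that the carboxylic acid carbon is C-1 by definition.
With this numbering: an ethyl group at C-6; methyl groups at C-8 and C-9.
Substituent prefixes are cited in alphabetical order (multiplying prefixes like di-/tri- are ignored for ordering).
Putting it together: 6-ethyl-8,9-dimethylundecanoic acid.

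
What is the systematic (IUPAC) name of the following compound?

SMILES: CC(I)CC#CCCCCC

Counting along the main chain through the multiple bond gives 10 carbons: the parent is decane.
A C≡C triple bond in the chain gives the infix -yne-.
The numbering direction is chosen so that numbering from this end puts the triple bond at C-4 rather than C-6.
With this numbering: the triple bond between C-4 and C-5; an iodo group at C-2.
Assembling the pieces gives 2-iododec-4-yne.

2-iododec-4-yne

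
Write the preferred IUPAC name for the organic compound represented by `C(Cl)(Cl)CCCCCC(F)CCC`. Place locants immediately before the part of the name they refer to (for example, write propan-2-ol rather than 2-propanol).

The parent chain contains 10 carbons (decane).
The numbering direction is chosen so that the substituent locant set {1,1,7} is lower than {4,10,10} at the first point of difference.
This places two chloro groups at C-1; a fluoro group at C-7.
The substituents are ordered alphabetically, ignoring any di-/tri- multipliers.
Assembling the pieces gives 1,1-dichloro-7-fluorodecane.

1,1-dichloro-7-fluorodecane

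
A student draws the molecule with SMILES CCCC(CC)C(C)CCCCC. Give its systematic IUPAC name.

The parent chain contains 10 carbons (decane).
Choose the numbering such that the substituent locant set {4,5} is lower than {6,7} at the first point of difference.
That gives an ethyl group at C-4; a methyl group at C-5.
Prefixes are listed alphabetically: ethyl, methyl.
Assembling the pieces gives 4-ethyl-5-methyldecane.

4-ethyl-5-methyldecane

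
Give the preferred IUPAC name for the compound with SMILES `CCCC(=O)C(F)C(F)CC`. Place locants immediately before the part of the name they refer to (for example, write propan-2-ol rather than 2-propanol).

5,6-difluorooctan-4-one

The longest chain bearing the carbonyl is 8 carbons long (octane).
The highest-priority functional group is a ketone (C=O on an internal carbon), so the name ends in -one.
Number the chain so that numbering from this end puts the carbonyl group at C-4 rather than C-5.
With this numbering: the carbonyl at C-4; fluoro groups at C-5 and C-6.
Putting it together: 5,6-difluorooctan-4-one.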